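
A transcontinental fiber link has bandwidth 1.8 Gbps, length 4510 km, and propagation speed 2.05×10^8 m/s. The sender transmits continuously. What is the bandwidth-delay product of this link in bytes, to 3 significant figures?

Propagation delay = 4510000 / 2.05e+08 = 0.022 s.
BDP = R × t_prop = 1800000000 × 0.022 = 39600000 bits.
In bytes: 39600000/8 = 4950000 bytes.

4950000 bytes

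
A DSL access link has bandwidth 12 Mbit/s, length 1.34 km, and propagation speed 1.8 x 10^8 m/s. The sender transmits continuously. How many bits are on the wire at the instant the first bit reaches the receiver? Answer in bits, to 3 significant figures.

89.3 bits

Propagation delay = 1340 / 180000000 = 7.44444e-06 s.
BDP = R × t_prop = 12000000 × 7.44444e-06 = 89.3333 bits.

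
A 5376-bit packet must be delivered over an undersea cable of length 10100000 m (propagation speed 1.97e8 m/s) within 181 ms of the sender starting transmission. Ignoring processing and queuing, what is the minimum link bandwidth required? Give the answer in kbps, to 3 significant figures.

Propagation delay = 10100000 / 197000000 = 51.269 ms.
Transmission budget = 181 − 51.269 = 129.731 ms.
R ≥ L / t_tx = 5376 bits / 0.129731 s = 41.4 kbps.

41.4 kbps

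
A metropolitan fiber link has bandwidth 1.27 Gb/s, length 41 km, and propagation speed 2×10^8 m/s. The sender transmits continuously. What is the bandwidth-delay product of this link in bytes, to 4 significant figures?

Propagation delay = 41000 / 200000000 = 0.000205 s.
BDP = R × t_prop = 1270000000 × 0.000205 = 260350 bits.
In bytes: 260350/8 = 32540 bytes.

32540 bytes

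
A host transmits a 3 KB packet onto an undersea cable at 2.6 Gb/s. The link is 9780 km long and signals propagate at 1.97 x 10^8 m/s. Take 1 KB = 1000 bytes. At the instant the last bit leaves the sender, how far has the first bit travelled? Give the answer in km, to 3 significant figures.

t_tx = L/R = 24000/2600000000 = 9.23077e-06 s.
Distance = s × t_tx = 197000000 × 9.23077e-06 = 1.82 km.

1.82 km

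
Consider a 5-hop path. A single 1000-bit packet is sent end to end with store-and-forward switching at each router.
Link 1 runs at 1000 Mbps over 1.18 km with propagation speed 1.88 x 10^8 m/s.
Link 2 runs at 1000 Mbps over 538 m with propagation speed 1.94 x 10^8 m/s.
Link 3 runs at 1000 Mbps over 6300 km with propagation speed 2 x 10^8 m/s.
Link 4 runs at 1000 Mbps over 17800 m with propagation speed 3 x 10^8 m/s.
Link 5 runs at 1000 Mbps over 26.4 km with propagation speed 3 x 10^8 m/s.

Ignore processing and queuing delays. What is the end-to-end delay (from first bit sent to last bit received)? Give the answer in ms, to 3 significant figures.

31.7 ms

Transmission delay per hop = L/R = 1000/1000000000 = 0.001 ms; 5 hops → 0.005 ms.
Propagation delays (d/s per hop): 0.0062766, 0.0027732, 31.5, 0.0593333, 0.088 ms; sum = 31.6564 ms.
End-to-end = 31.7 ms.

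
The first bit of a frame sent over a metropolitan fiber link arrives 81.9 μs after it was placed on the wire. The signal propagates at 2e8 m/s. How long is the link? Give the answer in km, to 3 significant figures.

d = s × t_prop = 200000000 × 8.19e-05 = 16.4 km.

16.4 km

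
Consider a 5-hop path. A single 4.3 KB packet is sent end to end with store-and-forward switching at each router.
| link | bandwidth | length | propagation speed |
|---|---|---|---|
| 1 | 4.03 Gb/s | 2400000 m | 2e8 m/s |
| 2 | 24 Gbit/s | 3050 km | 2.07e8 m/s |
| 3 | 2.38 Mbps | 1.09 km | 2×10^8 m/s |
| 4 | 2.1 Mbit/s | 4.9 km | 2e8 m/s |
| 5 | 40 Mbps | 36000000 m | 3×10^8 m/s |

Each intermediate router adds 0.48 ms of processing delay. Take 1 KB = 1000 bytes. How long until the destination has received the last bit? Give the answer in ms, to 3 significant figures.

180 ms

L = 34400 bits.
Transmission delays (L/R per hop): 0.00853598, 0.00143333, 14.4538, 16.381, 0.86 ms; sum = 31.7047 ms.
Propagation delays (d/s per hop): 12, 14.7343, 0.00545, 0.0245, 120 ms; sum = 146.764 ms.
Processing at 4 router(s): 4 × 0.48 ms = 1.92 ms.
End-to-end = 180 ms.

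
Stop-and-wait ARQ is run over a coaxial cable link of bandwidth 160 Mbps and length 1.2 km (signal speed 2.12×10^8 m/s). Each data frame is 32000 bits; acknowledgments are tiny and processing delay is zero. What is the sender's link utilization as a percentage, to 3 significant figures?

t_tx = L/R = 32000/160000000 = 0.0002 s.
t_prop = 1200/212000000 = 5.66038e-06 s; RTT = 1.13208e-05 s.
Cycle = t_tx + RTT = 0.000211321 s.
Utilization = t_tx / cycle = 0.0002/0.000211321 = 94.6 %.

94.6 %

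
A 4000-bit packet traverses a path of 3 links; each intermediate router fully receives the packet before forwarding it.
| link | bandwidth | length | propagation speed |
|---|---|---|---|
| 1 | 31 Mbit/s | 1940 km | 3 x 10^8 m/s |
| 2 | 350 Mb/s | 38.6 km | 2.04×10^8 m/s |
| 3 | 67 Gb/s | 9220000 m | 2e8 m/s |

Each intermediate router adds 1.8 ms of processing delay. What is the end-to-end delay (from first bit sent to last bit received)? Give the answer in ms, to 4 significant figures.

56.50 ms

Transmission delays (L/R per hop): 0.129032, 0.0114286, 5.97015e-05 ms; sum = 0.140521 ms.
Propagation delays (d/s per hop): 6.46667, 0.189216, 46.1 ms; sum = 52.7559 ms.
Processing at 2 router(s): 2 × 1.8 ms = 3.6 ms.
End-to-end = 56.50 ms.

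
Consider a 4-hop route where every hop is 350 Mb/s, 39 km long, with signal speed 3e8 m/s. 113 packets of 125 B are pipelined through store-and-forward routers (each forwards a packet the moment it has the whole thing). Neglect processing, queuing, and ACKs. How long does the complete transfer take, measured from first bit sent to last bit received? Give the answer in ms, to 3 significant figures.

Per-hop transmission t_tx = L/R = 1000/350000000 = 0.00285714 ms.
Per-hop propagation t_prop = 39000/300000000 = 0.13 ms.
Pipeline fill: first packet needs 4·t_tx to clear all hops; remaining 112 packets each add one t_tx.
Total = (4+113-1)·t_tx + 4·t_prop = 116·0.00285714 + 4·0.13 = 0.851 ms.

0.851 ms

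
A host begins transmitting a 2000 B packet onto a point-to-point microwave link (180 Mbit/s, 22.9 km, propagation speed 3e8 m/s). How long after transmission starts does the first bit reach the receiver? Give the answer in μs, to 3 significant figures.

76.3 μs

First bit experiences only propagation delay: d/s = 22900/300000000 = 76.3 μs.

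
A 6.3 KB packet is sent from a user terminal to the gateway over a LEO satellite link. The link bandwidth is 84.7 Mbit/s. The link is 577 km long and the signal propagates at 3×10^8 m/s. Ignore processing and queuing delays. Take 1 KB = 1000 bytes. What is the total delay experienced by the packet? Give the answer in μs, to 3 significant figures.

2520 μs

L = 50400 bits.
Transmission delay = L/R = 50400 / 84700000 = 595.041 μs.
Propagation delay = d/s = 577000 m / 300000000 m/s = 1923.33 μs.
Total = 2520 μs.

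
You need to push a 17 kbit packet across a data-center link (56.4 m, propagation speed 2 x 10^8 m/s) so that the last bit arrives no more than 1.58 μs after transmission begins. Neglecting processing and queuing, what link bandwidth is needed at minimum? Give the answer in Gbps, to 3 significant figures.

13.1 Gbps

Propagation delay = 56.4 / 200000000 = 0.282 μs.
Transmission budget = 1.58 − 0.282 = 1.298 μs.
R ≥ L / t_tx = 17000 bits / 1.298e-06 s = 13.1 Gbps.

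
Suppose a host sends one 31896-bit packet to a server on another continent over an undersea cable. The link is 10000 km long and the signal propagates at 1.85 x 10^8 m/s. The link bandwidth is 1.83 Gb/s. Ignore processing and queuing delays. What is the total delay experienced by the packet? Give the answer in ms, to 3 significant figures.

Transmission delay = L/R = 31896 / 1830000000 = 0.0174295 ms.
Propagation delay = d/s = 10000000 m / 185000000 m/s = 54.0541 ms.
Total = 54.1 ms.

54.1 ms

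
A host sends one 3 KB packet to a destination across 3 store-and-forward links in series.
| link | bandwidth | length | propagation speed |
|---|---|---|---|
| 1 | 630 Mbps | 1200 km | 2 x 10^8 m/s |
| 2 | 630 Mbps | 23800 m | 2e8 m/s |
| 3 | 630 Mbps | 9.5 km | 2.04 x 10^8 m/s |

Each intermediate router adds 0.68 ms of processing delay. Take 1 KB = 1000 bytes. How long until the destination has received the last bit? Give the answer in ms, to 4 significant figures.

L = 24000 bits.
Transmission delay per hop = L/R = 24000/630000000 = 0.0380952 ms; 3 hops → 0.114286 ms.
Propagation delays (d/s per hop): 6, 0.119, 0.0465686 ms; sum = 6.16557 ms.
Processing at 2 router(s): 2 × 0.68 ms = 1.36 ms.
End-to-end = 7.640 ms.

7.640 ms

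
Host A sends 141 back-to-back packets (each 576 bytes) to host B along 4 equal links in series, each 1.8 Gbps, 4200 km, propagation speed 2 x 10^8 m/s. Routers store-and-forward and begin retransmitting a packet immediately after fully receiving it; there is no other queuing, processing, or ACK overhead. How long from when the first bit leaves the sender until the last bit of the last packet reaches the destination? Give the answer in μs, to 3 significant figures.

Per-hop transmission t_tx = L/R = 4608/1800000000 = 2.56 μs.
Per-hop propagation t_prop = 4200000/200000000 = 21000 μs.
Pipeline fill: first packet needs 4·t_tx to clear all hops; remaining 140 packets each add one t_tx.
Total = (4+141-1)·t_tx + 4·t_prop = 144·2.56 + 4·21000 = 84400 μs.

84400 μs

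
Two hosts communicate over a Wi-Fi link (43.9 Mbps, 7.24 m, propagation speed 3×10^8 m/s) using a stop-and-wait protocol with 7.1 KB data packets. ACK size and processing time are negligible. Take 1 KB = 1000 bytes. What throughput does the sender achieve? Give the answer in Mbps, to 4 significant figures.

43.90 Mbps

t_tx = L/R = 56800/43900000 = 0.00129385 s.
t_prop = 7.24/300000000 = 2.41333e-08 s; RTT = 4.82667e-08 s.
Cycle = t_tx + RTT = 0.0012939 s.
Throughput = L / cycle = 56800 / 0.0012939 = 43.90 Mbps.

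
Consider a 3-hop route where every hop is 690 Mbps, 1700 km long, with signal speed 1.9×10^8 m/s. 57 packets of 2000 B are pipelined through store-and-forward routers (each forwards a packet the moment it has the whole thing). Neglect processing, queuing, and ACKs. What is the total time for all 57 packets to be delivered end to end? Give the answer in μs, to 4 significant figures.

Per-hop transmission t_tx = L/R = 16000/690000000 = 23.1884 μs.
Per-hop propagation t_prop = 1700000/190000000 = 8947.37 μs.
Pipeline fill: first packet needs 3·t_tx to clear all hops; remaining 56 packets each add one t_tx.
Total = (3+57-1)·t_tx + 3·t_prop = 59·23.1884 + 3·8947.37 = 28210 μs.

28210 μs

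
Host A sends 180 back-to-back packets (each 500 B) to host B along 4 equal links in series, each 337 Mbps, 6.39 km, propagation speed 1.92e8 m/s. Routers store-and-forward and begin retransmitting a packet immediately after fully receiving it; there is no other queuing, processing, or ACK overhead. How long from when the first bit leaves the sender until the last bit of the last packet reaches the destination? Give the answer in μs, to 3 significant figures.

Per-hop transmission t_tx = L/R = 4000/337000000 = 11.8694 μs.
Per-hop propagation t_prop = 6390/192000000 = 33.2813 μs.
Pipeline fill: first packet needs 4·t_tx to clear all hops; remaining 179 packets each add one t_tx.
Total = (4+180-1)·t_tx + 4·t_prop = 183·11.8694 + 4·33.2813 = 2310 μs.

2310 μs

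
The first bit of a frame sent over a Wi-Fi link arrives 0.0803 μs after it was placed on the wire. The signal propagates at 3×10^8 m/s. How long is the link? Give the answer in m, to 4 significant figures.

24.09 m

d = s × t_prop = 300000000 × 8.03e-08 = 24.09 m.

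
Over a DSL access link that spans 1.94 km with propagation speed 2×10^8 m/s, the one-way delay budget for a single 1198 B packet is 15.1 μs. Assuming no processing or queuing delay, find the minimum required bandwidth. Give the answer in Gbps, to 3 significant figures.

L = 9584 bits.
Propagation delay = 1940 / 200000000 = 9.7 μs.
Transmission budget = 15.1 − 9.7 = 5.4 μs.
R ≥ L / t_tx = 9584 bits / 5.4e-06 s = 1.77 Gbps.

1.77 Gbps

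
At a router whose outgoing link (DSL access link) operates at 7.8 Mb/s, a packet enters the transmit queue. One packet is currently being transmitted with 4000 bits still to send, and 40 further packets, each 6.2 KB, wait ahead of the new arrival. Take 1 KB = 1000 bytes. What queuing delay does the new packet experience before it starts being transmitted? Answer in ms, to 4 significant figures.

254.9 ms

Each queued packet: L/R = 49600/7800000 = 6.35897 ms.
40 queued → 254.359 ms.
Plus remaining 4000 bits of current packet: 0.512821 ms.
Queuing delay = 254.9 ms.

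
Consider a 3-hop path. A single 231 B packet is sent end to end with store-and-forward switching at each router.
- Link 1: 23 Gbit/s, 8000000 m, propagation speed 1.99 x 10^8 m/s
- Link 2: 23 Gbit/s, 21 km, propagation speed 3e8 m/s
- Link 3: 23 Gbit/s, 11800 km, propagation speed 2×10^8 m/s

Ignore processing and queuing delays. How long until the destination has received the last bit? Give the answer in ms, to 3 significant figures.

L = 231 × 8 = 1848 bits.
Transmission delay per hop = L/R = 1848/23000000000 = 8.03478e-05 ms; 3 hops → 0.000241043 ms.
Propagation delays (d/s per hop): 40.201, 0.07, 59 ms; sum = 99.271 ms.
End-to-end = 99.3 ms.

99.3 ms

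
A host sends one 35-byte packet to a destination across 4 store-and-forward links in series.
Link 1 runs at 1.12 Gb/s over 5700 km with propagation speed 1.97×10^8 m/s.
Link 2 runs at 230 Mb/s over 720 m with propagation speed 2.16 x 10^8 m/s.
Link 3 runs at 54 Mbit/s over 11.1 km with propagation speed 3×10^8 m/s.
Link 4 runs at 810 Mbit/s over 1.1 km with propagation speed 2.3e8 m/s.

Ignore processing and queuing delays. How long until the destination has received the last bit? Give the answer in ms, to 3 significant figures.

29.0 ms

L = 35 × 8 = 280 bits.
Transmission delays (L/R per hop): 0.00025, 0.00121739, 0.00518519, 0.000345679 ms; sum = 0.00699826 ms.
Propagation delays (d/s per hop): 28.934, 0.00333333, 0.037, 0.00478261 ms; sum = 28.9791 ms.
End-to-end = 29.0 ms.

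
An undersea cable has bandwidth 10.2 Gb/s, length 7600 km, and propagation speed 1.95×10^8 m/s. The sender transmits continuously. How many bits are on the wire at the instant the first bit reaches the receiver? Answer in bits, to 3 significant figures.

398000000 bits

Propagation delay = 7600000 / 195000000 = 0.0389744 s.
BDP = R × t_prop = 10200000000 × 0.0389744 = 397538000 bits.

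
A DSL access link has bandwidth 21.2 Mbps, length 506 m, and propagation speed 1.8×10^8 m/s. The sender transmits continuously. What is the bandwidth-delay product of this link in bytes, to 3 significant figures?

Propagation delay = 506 / 180000000 = 2.81111e-06 s.
BDP = R × t_prop = 21200000 × 2.81111e-06 = 59.5956 bits.
In bytes: 59.5956/8 = 7.45 bytes.

7.45 bytes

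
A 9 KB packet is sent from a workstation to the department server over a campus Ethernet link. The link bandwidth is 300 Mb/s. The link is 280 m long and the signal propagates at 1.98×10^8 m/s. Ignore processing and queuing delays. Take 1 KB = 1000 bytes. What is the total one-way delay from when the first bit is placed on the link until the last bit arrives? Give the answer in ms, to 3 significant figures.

0.241 ms

L = 72000 bits.
Transmission delay = L/R = 72000 / 300000000 = 0.24 ms.
Propagation delay = d/s = 280 m / 198000000 m/s = 0.00141414 ms.
Total = 0.241 ms.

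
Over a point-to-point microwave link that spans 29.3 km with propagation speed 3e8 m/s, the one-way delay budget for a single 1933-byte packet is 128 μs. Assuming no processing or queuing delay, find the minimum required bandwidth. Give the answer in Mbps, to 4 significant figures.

L = 15464 bits.
Propagation delay = 29300 / 300000000 = 97.6667 μs.
Transmission budget = 128 − 97.6667 = 30.3333 μs.
R ≥ L / t_tx = 15464 bits / 3.03333e-05 s = 509.8 Mbps.

509.8 Mbps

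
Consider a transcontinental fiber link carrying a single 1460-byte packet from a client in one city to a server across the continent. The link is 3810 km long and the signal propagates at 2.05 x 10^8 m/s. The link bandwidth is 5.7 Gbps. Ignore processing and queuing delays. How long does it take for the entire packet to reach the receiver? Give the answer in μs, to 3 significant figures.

18600 μs

L = 1460 × 8 = 11680 bits.
Transmission delay = L/R = 11680 / 5700000000 = 2.04912 μs.
Propagation delay = d/s = 3810000 m / 2.05e+08 m/s = 18585.4 μs.
Total = 18600 μs.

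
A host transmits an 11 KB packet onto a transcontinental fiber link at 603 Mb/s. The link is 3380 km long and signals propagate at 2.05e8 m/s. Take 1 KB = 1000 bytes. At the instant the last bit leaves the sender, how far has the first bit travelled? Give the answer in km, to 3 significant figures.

t_tx = L/R = 88000/603000000 = 0.000145937 s.
Distance = s × t_tx = 2.05e+08 × 0.000145937 = 29.9 km.

29.9 km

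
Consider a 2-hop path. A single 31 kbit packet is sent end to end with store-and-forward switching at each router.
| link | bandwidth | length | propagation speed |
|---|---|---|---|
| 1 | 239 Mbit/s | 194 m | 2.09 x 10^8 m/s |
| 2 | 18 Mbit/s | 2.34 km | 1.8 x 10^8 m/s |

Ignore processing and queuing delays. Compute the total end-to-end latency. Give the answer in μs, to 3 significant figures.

L = 31000 bits.
Transmission delays (L/R per hop): 129.707, 1722.22 μs; sum = 1851.93 μs.
Propagation delays (d/s per hop): 0.92823, 13 μs; sum = 13.9282 μs.
End-to-end = 1870 μs.

1870 μs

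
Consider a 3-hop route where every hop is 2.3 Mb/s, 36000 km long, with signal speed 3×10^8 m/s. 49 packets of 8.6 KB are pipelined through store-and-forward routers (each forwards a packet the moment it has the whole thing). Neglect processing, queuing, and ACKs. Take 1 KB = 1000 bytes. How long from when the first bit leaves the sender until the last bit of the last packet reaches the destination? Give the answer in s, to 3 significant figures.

1.89 s

Per-hop transmission t_tx = L/R = 68800/2300000 = 0.029913 s.
Per-hop propagation t_prop = 36000000/300000000 = 0.12 s.
Pipeline fill: first packet needs 3·t_tx to clear all hops; remaining 48 packets each add one t_tx.
Total = (3+49-1)·t_tx + 3·t_prop = 51·0.029913 + 3·0.12 = 1.89 s.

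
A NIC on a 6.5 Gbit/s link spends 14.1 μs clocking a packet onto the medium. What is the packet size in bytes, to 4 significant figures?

11460 bytes

L = R × t_tx = 6500000000 b/s × 1.41e-05 s = 91650 bits.
In bytes: 91650 / 8 = 11460 bytes.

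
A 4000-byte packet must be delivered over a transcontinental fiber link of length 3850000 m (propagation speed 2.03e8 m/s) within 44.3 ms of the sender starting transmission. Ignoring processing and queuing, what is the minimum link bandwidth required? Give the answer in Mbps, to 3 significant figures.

1.26 Mbps

L = 32000 bits.
Propagation delay = 3850000 / 2.03e+08 = 18.9655 ms.
Transmission budget = 44.3 − 18.9655 = 25.3345 ms.
R ≥ L / t_tx = 32000 bits / 0.0253345 s = 1.26 Mbps.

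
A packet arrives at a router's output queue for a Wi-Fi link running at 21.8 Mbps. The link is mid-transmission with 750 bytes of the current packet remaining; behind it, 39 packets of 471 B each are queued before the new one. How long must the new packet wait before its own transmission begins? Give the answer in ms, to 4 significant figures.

Each queued packet: L/R = 3768/21800000 = 0.172844 ms.
39 queued → 6.74092 ms.
Plus remaining 6000 bits of current packet: 0.275229 ms.
Queuing delay = 7.016 ms.

7.016 ms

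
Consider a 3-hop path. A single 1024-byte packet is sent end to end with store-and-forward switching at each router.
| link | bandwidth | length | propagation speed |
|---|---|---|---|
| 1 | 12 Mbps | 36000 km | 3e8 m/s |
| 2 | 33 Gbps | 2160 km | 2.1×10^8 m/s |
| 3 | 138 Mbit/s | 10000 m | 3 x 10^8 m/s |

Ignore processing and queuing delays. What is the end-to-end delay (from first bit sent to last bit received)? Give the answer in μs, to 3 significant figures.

L = 1024 × 8 = 8192 bits.
Transmission delays (L/R per hop): 682.667, 0.248242, 59.3623 μs; sum = 742.277 μs.
Propagation delays (d/s per hop): 120000, 10285.7, 33.3333 μs; sum = 130319 μs.
End-to-end = 131000 μs.

131000 μs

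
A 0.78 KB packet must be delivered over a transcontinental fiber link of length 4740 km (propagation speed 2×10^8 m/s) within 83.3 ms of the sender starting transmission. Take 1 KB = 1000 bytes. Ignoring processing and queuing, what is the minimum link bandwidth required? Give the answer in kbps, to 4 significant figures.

L = 6240 bits.
Propagation delay = 4740000 / 200000000 = 23.7 ms.
Transmission budget = 83.3 − 23.7 = 59.6 ms.
R ≥ L / t_tx = 6240 bits / 0.0596 s = 104.7 kbps.

104.7 kbps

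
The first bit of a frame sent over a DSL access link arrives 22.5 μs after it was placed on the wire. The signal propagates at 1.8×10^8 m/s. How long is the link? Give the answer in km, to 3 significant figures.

4.05 km

d = s × t_prop = 180000000 × 2.25e-05 = 4.05 km.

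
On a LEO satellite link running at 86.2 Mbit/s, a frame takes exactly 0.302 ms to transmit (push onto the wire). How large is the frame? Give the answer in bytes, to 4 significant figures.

L = R × t_tx = 86200000 b/s × 0.000302 s = 26032.4 bits.
In bytes: 26032.4 / 8 = 3254 bytes.

3254 bytes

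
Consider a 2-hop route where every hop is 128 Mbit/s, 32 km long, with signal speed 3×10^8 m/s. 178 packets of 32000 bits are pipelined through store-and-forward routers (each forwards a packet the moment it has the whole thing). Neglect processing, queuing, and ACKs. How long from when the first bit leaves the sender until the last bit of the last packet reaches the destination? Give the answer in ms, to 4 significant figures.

44.96 ms

Per-hop transmission t_tx = L/R = 32000/128000000 = 0.25 ms.
Per-hop propagation t_prop = 32000/300000000 = 0.106667 ms.
Pipeline fill: first packet needs 2·t_tx to clear all hops; remaining 177 packets each add one t_tx.
Total = (2+178-1)·t_tx + 2·t_prop = 179·0.25 + 2·0.106667 = 44.96 ms.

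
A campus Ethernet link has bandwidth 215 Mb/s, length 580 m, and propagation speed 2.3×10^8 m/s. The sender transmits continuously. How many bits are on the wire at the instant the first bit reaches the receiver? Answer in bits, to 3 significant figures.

Propagation delay = 580 / 2.3e+08 = 2.52174e-06 s.
BDP = R × t_prop = 215000000 × 2.52174e-06 = 542.174 bits.

542 bits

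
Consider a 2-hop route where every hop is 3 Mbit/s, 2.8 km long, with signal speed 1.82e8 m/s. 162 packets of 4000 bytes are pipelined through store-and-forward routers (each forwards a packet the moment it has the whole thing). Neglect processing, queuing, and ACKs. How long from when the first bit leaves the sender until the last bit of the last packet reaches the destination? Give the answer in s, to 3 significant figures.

1.74 s

Per-hop transmission t_tx = L/R = 32000/3000000 = 0.0106667 s.
Per-hop propagation t_prop = 2800/182000000 = 1.53846e-05 s.
Pipeline fill: first packet needs 2·t_tx to clear all hops; remaining 161 packets each add one t_tx.
Total = (2+162-1)·t_tx + 2·t_prop = 163·0.0106667 + 2·1.53846e-05 = 1.74 s.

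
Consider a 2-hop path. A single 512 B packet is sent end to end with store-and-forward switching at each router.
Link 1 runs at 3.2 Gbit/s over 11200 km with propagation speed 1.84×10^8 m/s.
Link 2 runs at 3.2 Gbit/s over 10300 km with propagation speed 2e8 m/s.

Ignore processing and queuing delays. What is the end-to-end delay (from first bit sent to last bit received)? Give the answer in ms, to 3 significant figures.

112 ms

L = 512 × 8 = 4096 bits.
Transmission delay per hop = L/R = 4096/3200000000 = 0.00128 ms; 2 hops → 0.00256 ms.
Propagation delays (d/s per hop): 60.8696, 51.5 ms; sum = 112.37 ms.
End-to-end = 112 ms.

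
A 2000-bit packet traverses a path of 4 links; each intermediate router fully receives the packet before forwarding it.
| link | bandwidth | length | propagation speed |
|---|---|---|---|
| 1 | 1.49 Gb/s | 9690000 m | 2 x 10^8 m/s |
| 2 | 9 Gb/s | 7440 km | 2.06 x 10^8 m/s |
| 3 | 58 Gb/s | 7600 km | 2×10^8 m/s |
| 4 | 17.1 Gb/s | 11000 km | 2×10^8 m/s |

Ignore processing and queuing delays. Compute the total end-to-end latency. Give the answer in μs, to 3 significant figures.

Transmission delays (L/R per hop): 1.34228, 0.222222, 0.0344828, 0.116959 μs; sum = 1.71595 μs.
Propagation delays (d/s per hop): 48450, 36116.5, 38000, 55000 μs; sum = 177567 μs.
End-to-end = 178000 μs.

178000 μs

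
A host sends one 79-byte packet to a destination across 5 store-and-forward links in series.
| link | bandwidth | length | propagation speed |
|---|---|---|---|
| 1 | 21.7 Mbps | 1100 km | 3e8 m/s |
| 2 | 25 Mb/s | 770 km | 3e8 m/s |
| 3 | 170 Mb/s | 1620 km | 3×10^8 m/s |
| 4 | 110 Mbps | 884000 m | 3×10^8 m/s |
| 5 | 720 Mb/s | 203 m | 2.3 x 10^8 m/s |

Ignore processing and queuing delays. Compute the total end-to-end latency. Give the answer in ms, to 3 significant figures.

14.6 ms

L = 79 × 8 = 632 bits.
Transmission delays (L/R per hop): 0.0291244, 0.02528, 0.00371765, 0.00574545, 0.000877778 ms; sum = 0.0647453 ms.
Propagation delays (d/s per hop): 3.66667, 2.56667, 5.4, 2.94667, 0.000882609 ms; sum = 14.5809 ms.
End-to-end = 14.6 ms.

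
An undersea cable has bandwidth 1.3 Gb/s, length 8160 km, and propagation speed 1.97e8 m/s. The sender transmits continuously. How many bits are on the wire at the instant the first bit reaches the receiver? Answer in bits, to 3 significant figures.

53800000 bits

Propagation delay = 8160000 / 197000000 = 0.0414213 s.
BDP = R × t_prop = 1300000000 × 0.0414213 = 53847700 bits.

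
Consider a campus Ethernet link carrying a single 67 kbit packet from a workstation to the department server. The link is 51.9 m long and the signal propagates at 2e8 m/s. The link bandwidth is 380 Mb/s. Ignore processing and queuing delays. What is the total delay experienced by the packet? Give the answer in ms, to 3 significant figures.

0.177 ms

L = 67000 bits.
Transmission delay = L/R = 67000 / 380000000 = 0.176316 ms.
Propagation delay = d/s = 51.9 m / 200000000 m/s = 0.0002595 ms.
Total = 0.177 ms.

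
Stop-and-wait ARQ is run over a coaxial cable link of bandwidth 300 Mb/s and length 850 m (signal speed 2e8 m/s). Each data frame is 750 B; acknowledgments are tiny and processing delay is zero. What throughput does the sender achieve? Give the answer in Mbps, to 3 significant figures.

t_tx = L/R = 6000/300000000 = 2e-05 s.
t_prop = 850/200000000 = 4.25e-06 s; RTT = 8.5e-06 s.
Cycle = t_tx + RTT = 2.85e-05 s.
Throughput = L / cycle = 6000 / 2.85e-05 = 211 Mbps.

211 Mbps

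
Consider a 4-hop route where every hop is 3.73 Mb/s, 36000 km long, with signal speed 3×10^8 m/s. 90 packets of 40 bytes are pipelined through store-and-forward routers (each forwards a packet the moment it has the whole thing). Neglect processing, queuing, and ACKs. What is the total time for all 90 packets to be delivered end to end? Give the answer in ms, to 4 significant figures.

488.0 ms

Per-hop transmission t_tx = L/R = 320/3730000 = 0.0857909 ms.
Per-hop propagation t_prop = 36000000/300000000 = 120 ms.
Pipeline fill: first packet needs 4·t_tx to clear all hops; remaining 89 packets each add one t_tx.
Total = (4+90-1)·t_tx + 4·t_prop = 93·0.0857909 + 4·120 = 488.0 ms.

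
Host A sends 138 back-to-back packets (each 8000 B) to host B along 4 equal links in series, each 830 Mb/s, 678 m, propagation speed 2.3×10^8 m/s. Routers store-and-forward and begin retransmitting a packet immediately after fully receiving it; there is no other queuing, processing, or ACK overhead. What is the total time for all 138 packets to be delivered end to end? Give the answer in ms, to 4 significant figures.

Per-hop transmission t_tx = L/R = 64000/830000000 = 0.0771084 ms.
Per-hop propagation t_prop = 678/2.3e+08 = 0.00294783 ms.
Pipeline fill: first packet needs 4·t_tx to clear all hops; remaining 137 packets each add one t_tx.
Total = (4+138-1)·t_tx + 4·t_prop = 141·0.0771084 + 4·0.00294783 = 10.88 ms.

10.88 ms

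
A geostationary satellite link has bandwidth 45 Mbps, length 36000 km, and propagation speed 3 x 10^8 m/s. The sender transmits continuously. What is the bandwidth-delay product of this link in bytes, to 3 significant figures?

675000 bytes

Propagation delay = 36000000 / 300000000 = 0.12 s.
BDP = R × t_prop = 45000000 × 0.12 = 5400000 bits.
In bytes: 5400000/8 = 675000 bytes.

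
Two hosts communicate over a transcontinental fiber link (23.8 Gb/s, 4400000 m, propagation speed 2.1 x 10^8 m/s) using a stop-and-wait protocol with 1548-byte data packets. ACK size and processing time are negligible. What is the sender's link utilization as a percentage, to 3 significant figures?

0.00124 %

t_tx = L/R = 12384/23800000000 = 5.20336e-07 s.
t_prop = 4400000/210000000 = 0.0209524 s; RTT = 0.0419048 s.
Cycle = t_tx + RTT = 0.0419053 s.
Utilization = t_tx / cycle = 5.20336e-07/0.0419053 = 0.00124 %.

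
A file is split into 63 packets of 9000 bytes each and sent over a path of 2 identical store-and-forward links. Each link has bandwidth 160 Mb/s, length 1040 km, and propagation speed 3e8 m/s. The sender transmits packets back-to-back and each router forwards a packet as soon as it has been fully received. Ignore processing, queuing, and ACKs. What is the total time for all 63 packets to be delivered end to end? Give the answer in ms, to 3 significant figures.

Per-hop transmission t_tx = L/R = 72000/160000000 = 0.45 ms.
Per-hop propagation t_prop = 1040000/300000000 = 3.46667 ms.
Pipeline fill: first packet needs 2·t_tx to clear all hops; remaining 62 packets each add one t_tx.
Total = (2+63-1)·t_tx + 2·t_prop = 64·0.45 + 2·3.46667 = 35.7 ms.

35.7 ms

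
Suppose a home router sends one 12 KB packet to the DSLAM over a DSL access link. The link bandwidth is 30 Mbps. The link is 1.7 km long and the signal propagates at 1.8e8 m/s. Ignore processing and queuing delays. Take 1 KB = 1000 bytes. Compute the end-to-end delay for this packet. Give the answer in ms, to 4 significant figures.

L = 96000 bits.
Transmission delay = L/R = 96000 / 30000000 = 3.2 ms.
Propagation delay = d/s = 1700 m / 180000000 m/s = 0.00944444 ms.
Total = 3.209 ms.

3.209 ms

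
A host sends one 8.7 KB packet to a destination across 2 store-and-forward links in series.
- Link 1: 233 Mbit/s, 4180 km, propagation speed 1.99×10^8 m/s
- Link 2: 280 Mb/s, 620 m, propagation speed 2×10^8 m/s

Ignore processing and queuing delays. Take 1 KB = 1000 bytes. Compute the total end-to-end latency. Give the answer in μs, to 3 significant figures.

L = 69600 bits.
Transmission delays (L/R per hop): 298.712, 248.571 μs; sum = 547.284 μs.
Propagation delays (d/s per hop): 21005, 3.1 μs; sum = 21008.1 μs.
End-to-end = 21600 μs.

21600 μs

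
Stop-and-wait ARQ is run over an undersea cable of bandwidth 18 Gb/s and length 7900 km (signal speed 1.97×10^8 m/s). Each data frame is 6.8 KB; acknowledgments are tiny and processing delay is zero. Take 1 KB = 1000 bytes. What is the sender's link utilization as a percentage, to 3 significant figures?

t_tx = L/R = 54400/18000000000 = 3.02222e-06 s.
t_prop = 7900000/197000000 = 0.0401015 s; RTT = 0.080203 s.
Cycle = t_tx + RTT = 0.0802061 s.
Utilization = t_tx / cycle = 3.02222e-06/0.0802061 = 0.00377 %.

0.00377 %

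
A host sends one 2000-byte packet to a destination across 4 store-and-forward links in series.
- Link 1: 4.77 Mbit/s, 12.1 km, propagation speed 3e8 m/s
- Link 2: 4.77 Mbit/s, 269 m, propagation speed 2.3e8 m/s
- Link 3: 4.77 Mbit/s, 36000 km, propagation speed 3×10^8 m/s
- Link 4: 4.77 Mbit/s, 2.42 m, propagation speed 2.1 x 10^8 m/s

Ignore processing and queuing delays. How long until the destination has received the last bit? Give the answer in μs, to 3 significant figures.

133000 μs

L = 2000 × 8 = 16000 bits.
Transmission delay per hop = L/R = 16000/4770000 = 3354.3 μs; 4 hops → 13417.2 μs.
Propagation delays (d/s per hop): 40.3333, 1.16957, 120000, 0.0115238 μs; sum = 120042 μs.
End-to-end = 133000 μs.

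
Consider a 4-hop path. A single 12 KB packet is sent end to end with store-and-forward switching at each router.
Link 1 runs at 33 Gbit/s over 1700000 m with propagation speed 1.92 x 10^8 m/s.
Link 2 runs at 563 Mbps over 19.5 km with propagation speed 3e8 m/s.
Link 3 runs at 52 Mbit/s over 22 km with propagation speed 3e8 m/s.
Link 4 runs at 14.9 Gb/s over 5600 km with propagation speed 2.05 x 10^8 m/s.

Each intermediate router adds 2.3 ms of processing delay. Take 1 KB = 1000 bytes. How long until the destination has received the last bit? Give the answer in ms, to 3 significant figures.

L = 96000 bits.
Transmission delays (L/R per hop): 0.00290909, 0.170515, 1.84615, 0.00644295 ms; sum = 2.02602 ms.
Propagation delays (d/s per hop): 8.85417, 0.065, 0.0733333, 27.3171 ms; sum = 36.3096 ms.
Processing at 3 router(s): 3 × 2.3 ms = 6.9 ms.
End-to-end = 45.2 ms.

45.2 ms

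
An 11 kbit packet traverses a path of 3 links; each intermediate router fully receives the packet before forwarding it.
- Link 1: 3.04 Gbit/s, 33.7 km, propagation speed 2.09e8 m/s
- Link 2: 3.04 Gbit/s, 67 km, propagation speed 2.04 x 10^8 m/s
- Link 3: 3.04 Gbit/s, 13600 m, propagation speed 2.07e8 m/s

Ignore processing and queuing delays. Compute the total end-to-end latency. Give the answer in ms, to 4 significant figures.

0.5662 ms

L = 11000 bits.
Transmission delay per hop = L/R = 11000/3040000000 = 0.00361842 ms; 3 hops → 0.0108553 ms.
Propagation delays (d/s per hop): 0.161244, 0.328431, 0.0657005 ms; sum = 0.555376 ms.
End-to-end = 0.5662 ms.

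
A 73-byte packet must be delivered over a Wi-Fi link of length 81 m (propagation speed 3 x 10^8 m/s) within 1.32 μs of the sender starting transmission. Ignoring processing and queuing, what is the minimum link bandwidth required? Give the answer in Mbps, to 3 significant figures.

L = 584 bits.
Propagation delay = 81 / 300000000 = 0.27 μs.
Transmission budget = 1.32 − 0.27 = 1.05 μs.
R ≥ L / t_tx = 584 bits / 1.05e-06 s = 556 Mbps.

556 Mbps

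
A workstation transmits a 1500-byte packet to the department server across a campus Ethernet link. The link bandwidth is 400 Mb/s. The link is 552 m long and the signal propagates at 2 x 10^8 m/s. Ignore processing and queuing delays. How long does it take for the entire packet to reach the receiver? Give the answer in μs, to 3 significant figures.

32.8 μs

L = 1500 × 8 = 12000 bits.
Transmission delay = L/R = 12000 / 400000000 = 30 μs.
Propagation delay = d/s = 552 m / 200000000 m/s = 2.76 μs.
Total = 32.8 μs.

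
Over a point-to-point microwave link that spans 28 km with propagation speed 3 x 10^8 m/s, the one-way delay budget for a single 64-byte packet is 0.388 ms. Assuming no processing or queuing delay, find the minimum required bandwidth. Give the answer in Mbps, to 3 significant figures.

1.74 Mbps

L = 512 bits.
Propagation delay = 28000 / 300000000 = 0.0933333 ms.
Transmission budget = 0.388 − 0.0933333 = 0.294667 ms.
R ≥ L / t_tx = 512 bits / 0.000294667 s = 1.74 Mbps.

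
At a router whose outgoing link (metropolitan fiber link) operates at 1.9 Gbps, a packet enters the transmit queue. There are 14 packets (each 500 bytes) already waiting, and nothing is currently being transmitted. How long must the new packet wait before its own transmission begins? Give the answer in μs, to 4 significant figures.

Each queued packet: L/R = 4000/1900000000 = 2.10526 μs.
14 queued → 29.4737 μs.
Queuing delay = 29.47 μs.

29.47 μs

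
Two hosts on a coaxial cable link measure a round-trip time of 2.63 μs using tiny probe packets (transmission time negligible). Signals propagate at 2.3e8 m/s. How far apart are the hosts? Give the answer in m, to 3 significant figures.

One-way propagation = RTT/2 = 1.315 μs.
d = s × t = 2.3e+08 × 1.315e-06 = 302 m.

302 m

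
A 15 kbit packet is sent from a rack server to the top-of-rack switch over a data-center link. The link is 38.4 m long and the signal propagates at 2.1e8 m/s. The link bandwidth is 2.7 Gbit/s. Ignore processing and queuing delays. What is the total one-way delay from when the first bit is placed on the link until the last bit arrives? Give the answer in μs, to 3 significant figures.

L = 15000 bits.
Transmission delay = L/R = 15000 / 2700000000 = 5.55556 μs.
Propagation delay = d/s = 38.4 m / 210000000 m/s = 0.182857 μs.
Total = 5.74 μs.

5.74 μs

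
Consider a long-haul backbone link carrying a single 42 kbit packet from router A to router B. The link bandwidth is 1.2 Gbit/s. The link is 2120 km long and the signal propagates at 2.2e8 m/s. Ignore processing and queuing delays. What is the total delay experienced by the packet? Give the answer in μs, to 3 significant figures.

9670 μs

L = 42000 bits.
Transmission delay = L/R = 42000 / 1200000000 = 35 μs.
Propagation delay = d/s = 2120000 m / 2.2e+08 m/s = 9636.36 μs.
Total = 9670 μs.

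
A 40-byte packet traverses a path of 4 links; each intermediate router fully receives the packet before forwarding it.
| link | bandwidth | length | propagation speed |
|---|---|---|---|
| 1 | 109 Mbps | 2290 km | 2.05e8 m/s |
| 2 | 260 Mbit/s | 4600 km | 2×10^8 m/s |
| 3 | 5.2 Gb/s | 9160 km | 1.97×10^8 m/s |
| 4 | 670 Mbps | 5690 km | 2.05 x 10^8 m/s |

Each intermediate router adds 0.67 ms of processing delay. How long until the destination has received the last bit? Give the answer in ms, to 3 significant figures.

110 ms

L = 40 × 8 = 320 bits.
Transmission delays (L/R per hop): 0.00293578, 0.00123077, 6.15385e-05, 0.000477612 ms; sum = 0.0047057 ms.
Propagation delays (d/s per hop): 11.1707, 23, 46.4975, 27.7561 ms; sum = 108.424 ms.
Processing at 3 router(s): 3 × 0.67 ms = 2.01 ms.
End-to-end = 110 ms.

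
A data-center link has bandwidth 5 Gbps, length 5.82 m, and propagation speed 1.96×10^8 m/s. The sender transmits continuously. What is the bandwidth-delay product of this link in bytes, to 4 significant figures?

Propagation delay = 5.82 / 196000000 = 2.96939e-08 s.
BDP = R × t_prop = 5000000000 × 2.96939e-08 = 148.469 bits.
In bytes: 148.469/8 = 18.56 bytes.

18.56 bytes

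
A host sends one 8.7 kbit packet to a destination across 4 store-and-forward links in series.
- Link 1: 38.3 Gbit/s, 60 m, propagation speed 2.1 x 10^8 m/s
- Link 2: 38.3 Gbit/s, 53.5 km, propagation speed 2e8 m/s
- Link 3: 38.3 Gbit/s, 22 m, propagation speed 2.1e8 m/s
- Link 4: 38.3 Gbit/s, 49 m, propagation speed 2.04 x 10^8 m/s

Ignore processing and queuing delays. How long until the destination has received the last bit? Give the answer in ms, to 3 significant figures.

L = 8700 bits.
Transmission delay per hop = L/R = 8700/38300000000 = 0.000227154 ms; 4 hops → 0.000908616 ms.
Propagation delays (d/s per hop): 0.000285714, 0.2675, 0.000104762, 0.000240196 ms; sum = 0.268131 ms.
End-to-end = 0.269 ms.

0.269 ms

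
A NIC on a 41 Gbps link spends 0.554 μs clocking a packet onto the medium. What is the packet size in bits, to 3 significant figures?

22700 bits

L = R × t_tx = 41000000000 b/s × 5.54e-07 s = 22714 bits.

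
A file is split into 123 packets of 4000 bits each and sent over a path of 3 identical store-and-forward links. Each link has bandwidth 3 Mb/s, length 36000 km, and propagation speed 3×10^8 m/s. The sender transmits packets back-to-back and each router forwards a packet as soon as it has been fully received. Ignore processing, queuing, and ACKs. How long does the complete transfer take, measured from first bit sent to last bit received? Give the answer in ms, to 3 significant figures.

Per-hop transmission t_tx = L/R = 4000/3000000 = 1.33333 ms.
Per-hop propagation t_prop = 36000000/300000000 = 120 ms.
Pipeline fill: first packet needs 3·t_tx to clear all hops; remaining 122 packets each add one t_tx.
Total = (3+123-1)·t_tx + 3·t_prop = 125·1.33333 + 3·120 = 527 ms.

527 ms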